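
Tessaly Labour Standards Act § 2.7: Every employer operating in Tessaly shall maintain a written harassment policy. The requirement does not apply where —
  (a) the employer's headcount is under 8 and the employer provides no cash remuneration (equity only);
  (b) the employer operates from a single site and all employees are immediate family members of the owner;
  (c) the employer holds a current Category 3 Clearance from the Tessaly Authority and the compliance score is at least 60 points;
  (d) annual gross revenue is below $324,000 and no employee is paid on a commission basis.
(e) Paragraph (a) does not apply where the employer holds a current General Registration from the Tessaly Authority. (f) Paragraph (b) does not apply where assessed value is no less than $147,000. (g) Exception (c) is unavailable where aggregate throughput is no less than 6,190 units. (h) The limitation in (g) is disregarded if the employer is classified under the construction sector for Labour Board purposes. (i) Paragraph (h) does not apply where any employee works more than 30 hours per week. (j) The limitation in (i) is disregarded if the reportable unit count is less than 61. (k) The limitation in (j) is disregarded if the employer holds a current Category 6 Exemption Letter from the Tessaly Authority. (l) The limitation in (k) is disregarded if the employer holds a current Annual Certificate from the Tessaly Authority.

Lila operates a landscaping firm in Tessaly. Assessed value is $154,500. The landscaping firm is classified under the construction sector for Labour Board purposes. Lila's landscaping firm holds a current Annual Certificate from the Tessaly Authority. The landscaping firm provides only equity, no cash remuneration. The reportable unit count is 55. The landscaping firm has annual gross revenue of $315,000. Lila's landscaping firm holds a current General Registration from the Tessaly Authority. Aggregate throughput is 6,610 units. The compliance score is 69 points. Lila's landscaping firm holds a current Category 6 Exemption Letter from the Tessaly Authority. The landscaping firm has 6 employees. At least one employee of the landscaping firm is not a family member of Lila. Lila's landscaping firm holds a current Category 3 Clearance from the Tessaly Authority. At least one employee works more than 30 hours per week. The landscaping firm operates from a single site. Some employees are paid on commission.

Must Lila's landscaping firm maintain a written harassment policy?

Exception (a) is satisfied on its face — the employer's headcount is 6, under the 8 limit; remuneration is equity-only. But applying paragraph (e): (e) operates against (a): a current General Registration is held. So (a) is unavailable.
Exception (b) requires that all employees are immediate family members of the owner; but at least one employee is not a family member, so (b) is unavailable.
Exception (c): a current Category 3 Clearance is held; the compliance score is 69 points, meeting the 60 points threshold — every condition holds. As to paragraphs (g)–(l): (g) would limit (c) — aggregate throughput is 6,610 units, meeting the 6,190 units threshold — but (h) sets (g) aside: (h) operates against (g): the landscaping firm is classified under the construction sector. (i) would limit (h) — at least one employee exceeds 30 hours/week — but (j) sets (i) aside: (j) operates against (i): the reportable unit count is 55, less than the 61 limit. (k) would limit (j) — a current Category 6 Exemption Letter is held — but (l) sets (k) aside: (l) operates against (k): a current Annual Certificate is held. (c) remains available.
Exception (d) does not apply: some employees are paid on commission.

No — exception (c) applies; Lila's landscaping firm is not required to maintain a written harassment policy.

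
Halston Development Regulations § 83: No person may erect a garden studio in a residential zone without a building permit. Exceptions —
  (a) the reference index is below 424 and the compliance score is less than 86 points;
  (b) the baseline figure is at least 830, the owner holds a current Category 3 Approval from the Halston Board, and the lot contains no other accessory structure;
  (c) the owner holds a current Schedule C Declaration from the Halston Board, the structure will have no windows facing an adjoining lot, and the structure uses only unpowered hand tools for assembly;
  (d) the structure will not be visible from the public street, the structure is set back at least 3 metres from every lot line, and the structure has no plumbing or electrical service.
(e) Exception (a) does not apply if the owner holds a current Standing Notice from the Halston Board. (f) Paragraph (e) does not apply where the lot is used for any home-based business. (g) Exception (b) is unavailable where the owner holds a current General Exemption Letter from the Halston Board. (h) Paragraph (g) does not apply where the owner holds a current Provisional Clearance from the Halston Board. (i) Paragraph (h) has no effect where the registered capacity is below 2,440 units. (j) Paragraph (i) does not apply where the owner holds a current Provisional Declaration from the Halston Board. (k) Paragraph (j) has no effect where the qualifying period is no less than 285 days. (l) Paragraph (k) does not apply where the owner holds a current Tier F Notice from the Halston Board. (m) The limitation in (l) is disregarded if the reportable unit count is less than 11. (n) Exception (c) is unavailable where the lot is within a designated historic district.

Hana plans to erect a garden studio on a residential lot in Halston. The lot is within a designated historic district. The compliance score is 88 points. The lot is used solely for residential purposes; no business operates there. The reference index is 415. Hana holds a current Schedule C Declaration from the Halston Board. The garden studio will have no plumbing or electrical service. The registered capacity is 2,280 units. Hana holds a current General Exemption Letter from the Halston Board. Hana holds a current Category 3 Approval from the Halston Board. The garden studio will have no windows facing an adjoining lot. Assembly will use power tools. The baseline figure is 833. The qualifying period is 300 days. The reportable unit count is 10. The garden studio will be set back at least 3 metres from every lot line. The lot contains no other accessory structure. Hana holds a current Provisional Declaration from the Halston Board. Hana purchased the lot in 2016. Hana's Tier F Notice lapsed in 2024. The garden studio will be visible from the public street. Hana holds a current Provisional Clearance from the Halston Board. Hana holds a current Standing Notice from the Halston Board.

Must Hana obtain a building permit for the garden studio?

Exception (a) requires that the compliance score is less than 86 points; but the compliance score is 88 points, not less than 86 points, so (a) is unavailable.
All of (b)'s requirements are met (the baseline figure is 833, meeting the 830 threshold; a current Category 3 Approval is held; the lot has no other accessory structure). Turning to paragraphs (g)–(m): (g) is engaged — a current General Exemption Letter is held. (h) would limit (g) — a current Provisional Clearance is held — but (i) sets (h) aside: (i) operates against (h): the registered capacity is 2,280 units, below the 2,440 units limit. (j) is triggered (a current Provisional Declaration is held), but is overridden by (k): (k) operates against (j): the qualifying period is 300 days, meeting the 285 days threshold. (l) is not engaged (no current Tier F Notice is held), so (k) stands. (b) is therefore removed.
Exception (c) does not apply: assembly uses power tools.
Exception (d) does not apply: the structure will be visible from the street.
No exception displaces § 83.

Yes — Hana must obtain a building permit.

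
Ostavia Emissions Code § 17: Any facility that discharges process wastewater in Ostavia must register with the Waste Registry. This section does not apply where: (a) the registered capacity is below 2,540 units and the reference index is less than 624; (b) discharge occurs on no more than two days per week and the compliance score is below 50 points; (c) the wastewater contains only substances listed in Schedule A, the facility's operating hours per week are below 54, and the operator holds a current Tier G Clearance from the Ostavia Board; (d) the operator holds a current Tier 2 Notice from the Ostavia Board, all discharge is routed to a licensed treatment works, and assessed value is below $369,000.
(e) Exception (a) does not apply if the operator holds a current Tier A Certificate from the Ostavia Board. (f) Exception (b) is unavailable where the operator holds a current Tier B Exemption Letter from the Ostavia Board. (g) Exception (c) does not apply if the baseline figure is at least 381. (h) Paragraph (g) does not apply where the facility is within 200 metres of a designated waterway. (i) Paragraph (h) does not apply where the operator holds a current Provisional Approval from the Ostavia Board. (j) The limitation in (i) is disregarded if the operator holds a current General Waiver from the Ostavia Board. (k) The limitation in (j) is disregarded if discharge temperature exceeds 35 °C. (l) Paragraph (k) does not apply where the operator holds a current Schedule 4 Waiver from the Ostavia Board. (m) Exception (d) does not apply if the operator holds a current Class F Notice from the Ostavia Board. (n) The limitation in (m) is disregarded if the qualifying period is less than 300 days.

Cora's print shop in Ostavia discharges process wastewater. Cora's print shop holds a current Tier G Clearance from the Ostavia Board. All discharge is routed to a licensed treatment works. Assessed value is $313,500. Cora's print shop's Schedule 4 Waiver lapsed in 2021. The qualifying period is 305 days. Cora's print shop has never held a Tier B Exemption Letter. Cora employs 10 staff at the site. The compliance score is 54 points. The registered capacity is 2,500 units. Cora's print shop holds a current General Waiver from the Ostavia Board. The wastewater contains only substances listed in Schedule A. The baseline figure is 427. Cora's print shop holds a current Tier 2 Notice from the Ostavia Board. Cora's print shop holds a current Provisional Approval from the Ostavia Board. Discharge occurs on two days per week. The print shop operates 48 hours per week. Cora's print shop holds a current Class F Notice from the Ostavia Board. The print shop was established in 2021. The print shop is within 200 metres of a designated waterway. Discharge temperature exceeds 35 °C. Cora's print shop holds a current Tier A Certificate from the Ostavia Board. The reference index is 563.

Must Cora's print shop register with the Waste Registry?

Yes — Cora's print shop must register with the Waste Registry.

Exception (a)'s conditions are all satisfied: the registered capacity is 2,500 units, below the 2,540 units limit; the reference index is 563, less than the 624 limit. But applying paragraph (e): (e) operates against (a): a current Tier A Certificate is held. So (a) is unavailable.
Exception (b) requires that the compliance score is below 50 points; but the compliance score is 54 points, not below 50 points, so (b) is unavailable.
Exception (c) is satisfied on its face — the wastewater is Schedule-A-only; the facility's operating hours per week are 48, below the 54 limit; a current Tier G Clearance is held. However, paragraphs (g)–(l) must be considered: (g) operates against (c): the baseline figure is 427, meeting the 381 threshold. (h) operates (the print shop is within 200 m of a designated waterway), but is set aside by (i): (i) is engaged — a current Provisional Approval is held. (j) would limit (i) — a current General Waiver is held — but (k) sets (j) aside: (k) is engaged — discharge temperature exceeds 35 °C. (l) is inapplicable (no current Schedule 4 Waiver is held), so (k) stands. Exception (c) does not apply.
Exception (d)'s conditions are all satisfied: a current Tier 2 Notice is held; discharge is routed to a licensed treatment works; assessed value is $313,500, below the $369,000 limit. But applying paragraphs (m)–(n): (m) operates against (d): a current Class F Notice is held. (n) is inapplicable (the qualifying period is 305 days, not less than 300 days), so (m) stands. So (d) is unavailable.
No exception displaces § 17.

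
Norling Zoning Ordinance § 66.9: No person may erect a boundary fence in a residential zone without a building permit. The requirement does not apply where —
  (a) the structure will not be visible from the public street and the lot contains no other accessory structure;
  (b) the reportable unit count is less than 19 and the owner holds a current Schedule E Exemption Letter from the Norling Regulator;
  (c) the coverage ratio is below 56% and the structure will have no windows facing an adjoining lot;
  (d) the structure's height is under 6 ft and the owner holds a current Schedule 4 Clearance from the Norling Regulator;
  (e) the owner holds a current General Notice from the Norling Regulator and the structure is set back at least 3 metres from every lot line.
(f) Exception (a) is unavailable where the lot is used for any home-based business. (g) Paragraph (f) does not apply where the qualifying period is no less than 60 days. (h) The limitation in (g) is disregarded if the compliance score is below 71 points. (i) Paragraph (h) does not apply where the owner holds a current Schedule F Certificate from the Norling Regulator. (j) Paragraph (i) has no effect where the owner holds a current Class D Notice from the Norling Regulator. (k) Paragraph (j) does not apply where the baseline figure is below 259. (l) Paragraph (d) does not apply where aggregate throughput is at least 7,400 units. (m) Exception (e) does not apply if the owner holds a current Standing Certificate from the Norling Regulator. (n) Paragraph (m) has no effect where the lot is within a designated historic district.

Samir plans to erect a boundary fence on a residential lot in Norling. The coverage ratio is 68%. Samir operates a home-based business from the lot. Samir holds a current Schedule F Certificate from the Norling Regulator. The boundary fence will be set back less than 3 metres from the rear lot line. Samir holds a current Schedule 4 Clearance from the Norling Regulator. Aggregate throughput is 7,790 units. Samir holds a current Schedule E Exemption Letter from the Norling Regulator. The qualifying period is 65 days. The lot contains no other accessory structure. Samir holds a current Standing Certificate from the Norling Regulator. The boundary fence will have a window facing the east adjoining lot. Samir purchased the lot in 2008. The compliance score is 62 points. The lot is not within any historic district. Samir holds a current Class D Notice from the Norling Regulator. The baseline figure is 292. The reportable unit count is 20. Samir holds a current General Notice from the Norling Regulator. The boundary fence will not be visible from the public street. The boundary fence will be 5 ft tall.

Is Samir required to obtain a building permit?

Yes — Samir must obtain a building permit.

All of (a)'s requirements are met (the structure will not be visible from the street; the lot has no other accessory structure). Turning to paragraphs (f)–(k): (f) operates against (a): a home-based business operates on the lot. (g) operates (the qualifying period is 65 days, meeting the 60 days threshold), but yields to (h): (h) operates against (g): the compliance score is 62 points, below the 71 points limit. (i) is engaged (a current Schedule F Certificate is held), but is displaced by (j): (j) is engaged — a current Class D Notice is held. (k) does not operate here (the baseline figure is 292, not below 259), so (j) stands. Exception (a) does not apply.
Exception (b) does not apply: the reportable unit count is 20, not less than 19.
Exception (c) fails — the coverage ratio is 68%, not below 56%.
All of (d)'s requirements are met (the structure's height is 5 ft, under the 6 ft limit; a current Schedule 4 Clearance is held). But: (l) operates — aggregate throughput is 7,790 units, meeting the 7,400 units threshold. (d) is therefore removed.
Exception (e) fails — the rear setback is under 3 m.
None of the exceptions is available; § 66.9 applies in full.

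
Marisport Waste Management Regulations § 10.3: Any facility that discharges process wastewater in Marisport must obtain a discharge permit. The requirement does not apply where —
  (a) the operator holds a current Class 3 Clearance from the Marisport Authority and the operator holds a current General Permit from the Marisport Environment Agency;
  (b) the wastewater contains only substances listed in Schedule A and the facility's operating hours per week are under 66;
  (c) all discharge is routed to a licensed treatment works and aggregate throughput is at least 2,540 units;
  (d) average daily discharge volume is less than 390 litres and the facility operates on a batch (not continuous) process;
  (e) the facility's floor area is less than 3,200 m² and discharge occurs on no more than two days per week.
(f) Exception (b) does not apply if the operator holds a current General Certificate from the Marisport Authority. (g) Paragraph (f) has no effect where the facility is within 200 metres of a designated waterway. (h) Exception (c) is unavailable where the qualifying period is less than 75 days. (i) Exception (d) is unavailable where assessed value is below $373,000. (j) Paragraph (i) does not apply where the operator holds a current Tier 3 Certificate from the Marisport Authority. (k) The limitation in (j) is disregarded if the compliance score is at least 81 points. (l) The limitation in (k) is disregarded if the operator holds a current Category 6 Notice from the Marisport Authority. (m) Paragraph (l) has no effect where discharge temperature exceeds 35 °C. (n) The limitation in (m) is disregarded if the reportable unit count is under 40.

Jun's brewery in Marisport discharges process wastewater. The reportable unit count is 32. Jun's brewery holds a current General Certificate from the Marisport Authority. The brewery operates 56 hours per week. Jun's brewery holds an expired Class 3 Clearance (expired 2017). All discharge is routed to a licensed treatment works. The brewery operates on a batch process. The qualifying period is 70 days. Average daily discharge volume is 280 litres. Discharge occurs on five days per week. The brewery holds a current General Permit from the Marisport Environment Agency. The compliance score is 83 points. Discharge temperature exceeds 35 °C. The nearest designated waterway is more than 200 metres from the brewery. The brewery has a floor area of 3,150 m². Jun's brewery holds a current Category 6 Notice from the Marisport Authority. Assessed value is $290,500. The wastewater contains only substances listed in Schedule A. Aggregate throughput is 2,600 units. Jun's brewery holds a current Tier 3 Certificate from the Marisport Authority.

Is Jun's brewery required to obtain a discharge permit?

No — exception (d) applies; Jun's brewery is not required to obtain a discharge permit.

Exception (a) requires that the operator holds a current Class 3 Clearance from the Marisport Authority; but there is no Class 3 Clearance in force, so (a) is unavailable.
Exception (b)'s conditions are all satisfied: the wastewater is Schedule-A-only; the facility's operating hours per week are 56, under the 66 limit. But applying paragraphs (f)–(g): (f) operates against (b): a current General Certificate is held. (g), which would lift (f), is not triggered — the brewery is more than 200 m from any designated waterway. So (b) is unavailable.
Exception (c)'s conditions are all satisfied: discharge is routed to a licensed treatment works; aggregate throughput is 2,600 units, meeting the 2,540 units threshold. But: (h) is engaged — the qualifying period is 70 days, less than the 75 days limit. Exception (c) does not apply.
Exception (d): average daily discharge volume is 280 litres, less than the 390 litres limit; the facility operates on a batch process — every condition holds. Considering the limiting provisions: (i) would limit (d) — assessed value is $290,500, below the $373,000 limit — but (j) sets (i) aside: (j) is engaged — a current Tier 3 Certificate is held. (k) would limit (j) — the compliance score is 83 points, meeting the 81 points threshold — but (l) sets (k) aside: (l) operates — a current Category 6 Notice is held. (m) is engaged (discharge temperature exceeds 35 °C), but is overridden by (n): (n) is engaged — the reportable unit count is 32, under the 40 limit. (d) remains available.
Exception (e) requires that discharge occurs on no more than two days per week; but discharge occurs on five days per week, so (e) is unavailable.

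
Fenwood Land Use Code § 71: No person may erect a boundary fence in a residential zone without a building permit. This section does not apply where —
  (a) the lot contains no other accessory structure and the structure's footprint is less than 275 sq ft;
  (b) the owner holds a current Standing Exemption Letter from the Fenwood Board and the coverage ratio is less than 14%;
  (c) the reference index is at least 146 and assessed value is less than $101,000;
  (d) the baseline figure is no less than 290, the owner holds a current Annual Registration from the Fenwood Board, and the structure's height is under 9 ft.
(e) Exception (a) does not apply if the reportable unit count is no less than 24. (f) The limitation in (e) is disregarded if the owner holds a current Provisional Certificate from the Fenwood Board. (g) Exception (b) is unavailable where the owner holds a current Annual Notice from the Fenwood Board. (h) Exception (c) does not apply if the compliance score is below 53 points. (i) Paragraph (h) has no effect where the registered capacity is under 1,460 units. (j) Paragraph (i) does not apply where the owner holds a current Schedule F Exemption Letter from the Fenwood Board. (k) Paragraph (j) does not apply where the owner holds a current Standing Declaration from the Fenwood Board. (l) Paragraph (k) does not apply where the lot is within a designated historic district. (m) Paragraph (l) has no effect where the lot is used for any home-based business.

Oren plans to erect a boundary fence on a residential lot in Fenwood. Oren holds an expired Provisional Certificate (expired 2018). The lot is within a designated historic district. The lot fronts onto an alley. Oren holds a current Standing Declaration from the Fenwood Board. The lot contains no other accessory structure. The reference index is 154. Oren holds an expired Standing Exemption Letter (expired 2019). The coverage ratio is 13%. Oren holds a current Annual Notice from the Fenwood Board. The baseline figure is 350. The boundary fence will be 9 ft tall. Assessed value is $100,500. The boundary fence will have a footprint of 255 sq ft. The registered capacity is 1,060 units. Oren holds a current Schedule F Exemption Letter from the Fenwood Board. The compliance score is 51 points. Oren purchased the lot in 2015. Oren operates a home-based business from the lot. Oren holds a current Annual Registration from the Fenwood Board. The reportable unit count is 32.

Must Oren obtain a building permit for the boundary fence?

No — exception (c) applies; Oren does not need a building permit.

Exception (a)'s conditions are all satisfied: the lot has no other accessory structure; the structure's footprint is 255 sq ft, less than the 275 sq ft limit. But applying paragraphs (e)–(f): (e) operates against (a): the reportable unit count is 32, meeting the 24 threshold. (f), which would lift (e), is not triggered — there is no Provisional Certificate in force. So (a) is unavailable.
Exception (b) requires that the owner holds a current Standing Exemption Letter from the Fenwood Board; but the Standing Exemption Letter is not current, so (b) is unavailable.
All of (c)'s requirements are met (the reference index is 154, meeting the 146 threshold; assessed value is $100,500, less than the $101,000 limit). Under paragraphs (h)–(m): (h) operates (the compliance score is 51 points, below the 53 points limit), but is overridden by (i): (i) is triggered — the registered capacity is 1,060 units, under the 1,460 units limit. (j) is engaged (a current Schedule F Exemption Letter is held), but is itself disapplied by (k): (k) operates against (j): a current Standing Declaration is held. (l) is engaged (the lot is in a historic district), but is displaced by (m): (m) operates against (l): a home-based business operates on the lot. So (c) applies.
Exception (d) does not apply: the structure's height is 9 ft, not under 9 ft.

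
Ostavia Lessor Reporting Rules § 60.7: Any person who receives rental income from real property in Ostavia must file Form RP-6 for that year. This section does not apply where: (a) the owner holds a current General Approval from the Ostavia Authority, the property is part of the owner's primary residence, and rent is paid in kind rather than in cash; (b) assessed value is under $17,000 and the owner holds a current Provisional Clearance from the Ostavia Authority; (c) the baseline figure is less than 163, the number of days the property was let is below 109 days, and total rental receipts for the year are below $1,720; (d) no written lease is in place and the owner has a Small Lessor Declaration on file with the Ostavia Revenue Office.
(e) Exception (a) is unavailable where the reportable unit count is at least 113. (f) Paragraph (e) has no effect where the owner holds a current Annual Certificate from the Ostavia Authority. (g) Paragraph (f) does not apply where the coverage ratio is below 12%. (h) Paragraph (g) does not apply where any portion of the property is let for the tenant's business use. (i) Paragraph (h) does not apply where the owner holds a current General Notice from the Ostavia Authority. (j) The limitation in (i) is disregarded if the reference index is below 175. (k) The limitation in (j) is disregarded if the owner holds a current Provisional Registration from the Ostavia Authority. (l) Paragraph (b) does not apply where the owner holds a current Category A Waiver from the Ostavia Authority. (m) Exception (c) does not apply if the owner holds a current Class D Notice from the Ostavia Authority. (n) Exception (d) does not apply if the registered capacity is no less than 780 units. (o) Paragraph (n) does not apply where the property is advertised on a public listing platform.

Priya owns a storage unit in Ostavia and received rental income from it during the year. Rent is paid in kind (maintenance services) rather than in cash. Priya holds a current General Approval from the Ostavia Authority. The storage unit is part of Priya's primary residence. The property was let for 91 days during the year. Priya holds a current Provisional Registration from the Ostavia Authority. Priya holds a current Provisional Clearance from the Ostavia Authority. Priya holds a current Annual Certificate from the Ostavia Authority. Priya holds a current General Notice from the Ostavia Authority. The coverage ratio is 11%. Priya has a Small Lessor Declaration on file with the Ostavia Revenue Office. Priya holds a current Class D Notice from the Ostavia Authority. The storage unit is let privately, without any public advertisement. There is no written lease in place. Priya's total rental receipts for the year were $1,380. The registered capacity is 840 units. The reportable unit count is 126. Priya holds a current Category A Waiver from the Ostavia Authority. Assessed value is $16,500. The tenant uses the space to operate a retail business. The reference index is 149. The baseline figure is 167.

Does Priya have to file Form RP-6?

Yes — Priya must file Form RP-6.

All of (a)'s requirements are met (a current General Approval is held; the storage unit is part of the primary residence; rent is paid in kind). However, paragraphs (e)–(k) must be considered: (e) operates against (a): the reportable unit count is 126, meeting the 113 threshold. (f) would limit (e) — a current Annual Certificate is held — but (g) sets (f) aside: (g) is engaged — the coverage ratio is 11%, below the 12% limit. (h) would limit (g) — the space is let for business use — but (i) sets (h) aside: (i) operates against (h): a current General Notice is held. (j) is engaged (the reference index is 149, below the 175 limit), but is overridden by (k): (k) operates against (j): a current Provisional Registration is held. Exception (a) does not apply.
Exception (b): assessed value is $16,500, under the $17,000 limit; a current Provisional Clearance is held — every condition holds. However, paragraph (l) must be considered: (l) is engaged — a current Category A Waiver is held. Exception (b) does not apply.
Exception (c) requires that the baseline figure is less than 163; but the baseline figure is 167, not less than 163, so (c) is unavailable.
Exception (d): there is no written lease; a Small Lessor Declaration is on file — every condition holds. Turning to paragraphs (n)–(o): (n) operates — the registered capacity is 840 units, meeting the 780 units threshold. (o), which would lift (n), does not operate here — the property is let privately without advertisement. (d) is therefore removed.
Every exception is unavailable, so the rule governs.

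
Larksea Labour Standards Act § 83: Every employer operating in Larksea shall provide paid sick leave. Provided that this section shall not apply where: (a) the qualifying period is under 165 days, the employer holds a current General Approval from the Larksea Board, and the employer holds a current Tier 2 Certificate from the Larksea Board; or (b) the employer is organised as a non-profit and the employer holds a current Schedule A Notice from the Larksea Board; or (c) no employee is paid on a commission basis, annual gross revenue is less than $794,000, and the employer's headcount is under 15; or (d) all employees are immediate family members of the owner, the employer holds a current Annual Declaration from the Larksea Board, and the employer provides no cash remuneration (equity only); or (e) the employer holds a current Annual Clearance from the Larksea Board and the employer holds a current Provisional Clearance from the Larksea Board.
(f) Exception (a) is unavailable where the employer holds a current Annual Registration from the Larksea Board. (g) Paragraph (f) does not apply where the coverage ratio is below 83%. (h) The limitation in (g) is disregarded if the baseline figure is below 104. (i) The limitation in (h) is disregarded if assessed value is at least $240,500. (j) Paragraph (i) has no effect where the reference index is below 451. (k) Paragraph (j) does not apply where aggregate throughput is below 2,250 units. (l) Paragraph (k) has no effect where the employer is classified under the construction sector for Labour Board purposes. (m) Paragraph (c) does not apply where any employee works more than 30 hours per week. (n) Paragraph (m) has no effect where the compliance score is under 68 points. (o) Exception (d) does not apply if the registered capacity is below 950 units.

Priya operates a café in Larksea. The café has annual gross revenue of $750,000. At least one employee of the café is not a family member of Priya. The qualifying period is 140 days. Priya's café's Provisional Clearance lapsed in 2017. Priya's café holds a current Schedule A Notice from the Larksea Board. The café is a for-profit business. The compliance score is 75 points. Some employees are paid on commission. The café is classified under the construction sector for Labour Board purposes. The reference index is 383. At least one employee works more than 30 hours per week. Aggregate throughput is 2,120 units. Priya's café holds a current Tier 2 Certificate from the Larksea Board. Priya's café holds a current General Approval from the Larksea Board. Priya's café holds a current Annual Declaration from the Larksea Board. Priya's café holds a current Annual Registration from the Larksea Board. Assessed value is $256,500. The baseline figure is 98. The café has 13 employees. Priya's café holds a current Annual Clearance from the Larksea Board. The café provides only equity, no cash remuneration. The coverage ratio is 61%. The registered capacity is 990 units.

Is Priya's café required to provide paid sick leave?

Exception (a): the qualifying period is 140 days, under the 165 days limit; a current General Approval is held; a current Tier 2 Certificate is held — every condition holds. However, paragraphs (f)–(l) must be considered: (f) is triggered — a current Annual Registration is held. (g) would limit (f) — the coverage ratio is 61%, below the 83% limit — but (h) sets (g) aside: (h) applies — the baseline figure is 98, below the 104 limit. (i) would limit (h) — assessed value is $256,500, meeting the $240,500 threshold — but (j) sets (i) aside: (j) is engaged — the reference index is 383, below the 451 limit. (k) would limit (j) — aggregate throughput is 2,120 units, below the 2,250 units limit — but (l) sets (k) aside: (l) is engaged — the café is classified under the construction sector. Exception (a) does not apply.
Exception (b) requires that the employer is organised as a non-profit; but the employer is for-profit, so (b) is unavailable.
Exception (c) fails — some employees are paid on commission.
Exception (d) fails — at least one employee is not a family member.
Exception (e) does not apply: there is no Provisional Clearance in force.
No exception displaces § 83.

Yes — Priya's café must provide paid sick leave.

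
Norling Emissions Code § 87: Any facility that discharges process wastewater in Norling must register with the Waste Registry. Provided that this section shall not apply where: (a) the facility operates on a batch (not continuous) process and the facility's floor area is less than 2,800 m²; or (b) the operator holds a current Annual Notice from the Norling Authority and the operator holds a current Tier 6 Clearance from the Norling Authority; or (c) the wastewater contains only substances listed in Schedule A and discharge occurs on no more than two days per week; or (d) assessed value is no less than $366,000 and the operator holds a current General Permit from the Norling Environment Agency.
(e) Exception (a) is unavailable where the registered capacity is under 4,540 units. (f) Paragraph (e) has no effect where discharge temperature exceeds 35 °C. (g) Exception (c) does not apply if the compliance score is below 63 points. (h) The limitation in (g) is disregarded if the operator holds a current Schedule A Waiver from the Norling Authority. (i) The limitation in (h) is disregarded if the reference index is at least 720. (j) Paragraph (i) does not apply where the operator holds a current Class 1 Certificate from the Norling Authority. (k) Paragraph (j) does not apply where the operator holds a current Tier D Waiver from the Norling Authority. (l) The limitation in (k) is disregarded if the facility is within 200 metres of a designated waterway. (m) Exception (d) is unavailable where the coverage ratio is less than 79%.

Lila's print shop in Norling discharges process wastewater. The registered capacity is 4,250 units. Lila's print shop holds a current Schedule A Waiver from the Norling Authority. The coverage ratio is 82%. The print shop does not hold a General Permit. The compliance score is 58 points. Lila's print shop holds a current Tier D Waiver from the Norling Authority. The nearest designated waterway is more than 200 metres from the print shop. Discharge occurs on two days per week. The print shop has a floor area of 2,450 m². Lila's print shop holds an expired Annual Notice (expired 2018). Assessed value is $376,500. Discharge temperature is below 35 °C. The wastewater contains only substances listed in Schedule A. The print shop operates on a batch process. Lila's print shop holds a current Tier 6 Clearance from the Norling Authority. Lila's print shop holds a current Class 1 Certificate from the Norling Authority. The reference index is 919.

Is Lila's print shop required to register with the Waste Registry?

Yes — Lila's print shop must register with the Waste Registry.

Exception (a)'s conditions are all satisfied: the facility operates on a batch process; the facility's floor area is 2,450 m², less than the 2,800 m² limit. However, paragraphs (e)–(f) must be considered: (e) applies — the registered capacity is 4,250 units, under the 4,540 units limit. (f) is not triggered (discharge temperature is below 35 °C), so (e) stands. So (a) is unavailable.
Exception (b) fails — the Annual Notice is not current.
All of (c)'s requirements are met (the wastewater is Schedule-A-only; discharge occurs on no more than two days per week). Turning to paragraphs (g)–(l): (g) operates against (c): the compliance score is 58 points, below the 63 points limit. (h) applies (a current Schedule A Waiver is held), but is itself disapplied by (i): (i) is engaged — the reference index is 919, meeting the 720 threshold. (j) would limit (i) — a current Class 1 Certificate is held — but (k) sets (j) aside: (k) applies — a current Tier D Waiver is held. (l) does not operate here (the print shop is more than 200 m from any designated waterway), so (k) stands. So (c) is unavailable.
Exception (d) requires that the operator holds a current General Permit from the Norling Environment Agency; but no General Permit is held, so (d) is unavailable.
No exception applies. The general rule governs.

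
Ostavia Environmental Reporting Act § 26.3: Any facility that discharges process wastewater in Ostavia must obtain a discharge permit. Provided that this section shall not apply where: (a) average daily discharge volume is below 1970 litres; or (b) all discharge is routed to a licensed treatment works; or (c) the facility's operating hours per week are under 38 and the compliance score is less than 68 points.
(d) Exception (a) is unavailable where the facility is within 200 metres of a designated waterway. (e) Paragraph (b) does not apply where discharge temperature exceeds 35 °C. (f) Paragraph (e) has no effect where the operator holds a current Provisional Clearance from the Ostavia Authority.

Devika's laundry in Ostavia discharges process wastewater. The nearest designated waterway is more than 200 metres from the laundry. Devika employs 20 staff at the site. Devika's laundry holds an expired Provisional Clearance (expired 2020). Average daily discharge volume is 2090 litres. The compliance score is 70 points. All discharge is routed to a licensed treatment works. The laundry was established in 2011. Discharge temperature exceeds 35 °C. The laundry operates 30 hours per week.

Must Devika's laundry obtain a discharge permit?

Exception (a) requires that average daily discharge volume is below 1970 litres; but average daily discharge volume is 2090 litres, not below 1970 litres, so (a) is unavailable.
All of (b)'s requirements are met (discharge is routed to a licensed treatment works). Turning to paragraphs (e)–(f): (e) operates — discharge temperature exceeds 35 °C. (f), which would lift (e), is not triggered — there is no Provisional Clearance in force. Exception (b) does not apply.
Exception (c) requires that the compliance score is less than 68 points; but the compliance score is 70 points, not less than 68 points, so (c) is unavailable.
No exception displaces § 26.3.

Yes — Devika's laundry must obtain a discharge permit.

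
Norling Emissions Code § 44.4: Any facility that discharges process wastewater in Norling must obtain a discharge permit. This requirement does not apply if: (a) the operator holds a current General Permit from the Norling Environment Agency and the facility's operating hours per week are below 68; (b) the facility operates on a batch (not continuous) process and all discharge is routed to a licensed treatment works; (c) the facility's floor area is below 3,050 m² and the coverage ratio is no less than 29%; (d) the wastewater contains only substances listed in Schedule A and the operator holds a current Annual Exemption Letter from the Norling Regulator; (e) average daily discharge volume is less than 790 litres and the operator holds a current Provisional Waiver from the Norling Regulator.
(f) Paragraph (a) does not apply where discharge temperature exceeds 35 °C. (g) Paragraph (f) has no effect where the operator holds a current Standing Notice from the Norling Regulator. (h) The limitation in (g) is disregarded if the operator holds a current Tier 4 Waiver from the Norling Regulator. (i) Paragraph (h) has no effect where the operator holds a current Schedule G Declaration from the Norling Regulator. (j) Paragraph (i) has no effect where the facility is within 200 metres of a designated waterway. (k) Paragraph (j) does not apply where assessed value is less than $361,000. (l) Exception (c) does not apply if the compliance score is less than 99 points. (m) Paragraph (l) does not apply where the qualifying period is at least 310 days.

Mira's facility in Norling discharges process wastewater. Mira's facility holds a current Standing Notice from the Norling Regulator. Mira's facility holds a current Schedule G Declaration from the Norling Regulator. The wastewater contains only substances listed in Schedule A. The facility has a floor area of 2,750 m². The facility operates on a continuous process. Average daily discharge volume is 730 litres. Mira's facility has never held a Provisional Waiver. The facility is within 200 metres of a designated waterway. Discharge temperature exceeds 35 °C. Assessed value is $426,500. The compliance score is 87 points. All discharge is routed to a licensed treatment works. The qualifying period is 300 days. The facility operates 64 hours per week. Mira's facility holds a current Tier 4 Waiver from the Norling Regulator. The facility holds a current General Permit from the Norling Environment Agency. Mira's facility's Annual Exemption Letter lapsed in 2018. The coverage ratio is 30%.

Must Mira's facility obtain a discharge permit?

Yes — Mira's facility must obtain a discharge permit.

Exception (a): a current General Permit is held; the facility's operating hours per week are 64, below the 68 limit — every condition holds. But: (f) operates against (a): discharge temperature exceeds 35 °C. (g) applies (a current Standing Notice is held), but is set aside by (h): (h) operates against (g): a current Tier 4 Waiver is held. (i) would limit (h) — a current Schedule G Declaration is held — but (j) sets (i) aside: (j) applies — the facility is within 200 m of a designated waterway. (k) is not triggered (assessed value is $426,500, not less than $361,000), so (j) stands. So (a) is unavailable.
Exception (b) does not apply: the facility operates on a continuous process.
Exception (c)'s conditions are all satisfied: the facility's floor area is 2,750 m², below the 3,050 m² limit; the coverage ratio is 30%, meeting the 29% threshold. But applying paragraphs (l)–(m): (l) applies — the compliance score is 87 points, less than the 99 points limit. (m) is not triggered (the qualifying period is 300 days, short of 310 days), so (l) stands. (c) is therefore removed.
Exception (d) does not apply: the Annual Exemption Letter is not current.
Exception (e) requires that the operator holds a current Provisional Waiver from the Norling Regulator; but no current Provisional Waiver is held, so (e) is unavailable.
No exception applies. The general rule governs.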